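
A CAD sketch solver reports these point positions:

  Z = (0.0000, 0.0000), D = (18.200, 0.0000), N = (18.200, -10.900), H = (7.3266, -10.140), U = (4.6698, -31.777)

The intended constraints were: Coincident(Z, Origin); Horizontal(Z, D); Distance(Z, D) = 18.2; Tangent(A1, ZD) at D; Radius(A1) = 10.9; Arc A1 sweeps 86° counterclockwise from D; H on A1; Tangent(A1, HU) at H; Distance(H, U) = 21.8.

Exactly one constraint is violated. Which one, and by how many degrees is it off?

Tangent(A1, HU) at H — off by 3.00°.

Z = (0.00, 0.00) ✓; Z.y = 0.00, D.y = 0.00 ✓; |ZD| = 18.20 ✓; ∠(ND, DZ) = 90.00° ✓; |ND| = 10.90 ✓; bearing(N→H) − bearing(N→D) = 86.00° ✓; |NH| = 10.90 ✓; ∠(NH, HU) = 93.00° ✗; |HU| = 21.80 ✓.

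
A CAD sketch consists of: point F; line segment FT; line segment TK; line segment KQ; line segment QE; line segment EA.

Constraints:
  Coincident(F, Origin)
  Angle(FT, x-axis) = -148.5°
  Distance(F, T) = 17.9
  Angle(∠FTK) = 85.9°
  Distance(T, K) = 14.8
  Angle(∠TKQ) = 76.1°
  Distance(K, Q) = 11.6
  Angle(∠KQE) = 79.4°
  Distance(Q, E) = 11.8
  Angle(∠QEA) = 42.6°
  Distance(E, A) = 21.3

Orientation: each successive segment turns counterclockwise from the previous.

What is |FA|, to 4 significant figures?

27.16

∠KQE = 79.4° gives QE at 150.1° from the x-axis; with |QE| = 11.8, E = (-9.343, -6.684). ∠QEA = 42.6° gives EA at -72.50° from the x-axis; with |EA| = 21.3, A = (-2.938, -27.00). Then |FA| = |A − F| = 27.16.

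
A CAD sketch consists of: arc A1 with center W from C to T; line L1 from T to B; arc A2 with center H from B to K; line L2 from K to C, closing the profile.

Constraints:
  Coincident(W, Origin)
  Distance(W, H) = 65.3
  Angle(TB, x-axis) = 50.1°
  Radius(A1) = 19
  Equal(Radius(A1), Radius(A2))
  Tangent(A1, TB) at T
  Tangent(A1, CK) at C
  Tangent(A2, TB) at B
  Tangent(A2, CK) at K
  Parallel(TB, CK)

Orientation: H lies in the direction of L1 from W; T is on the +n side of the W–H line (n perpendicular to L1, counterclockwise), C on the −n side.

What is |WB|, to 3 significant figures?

68.0

The slot axis is L1's direction at 50.1°, so u = (cos 50.1°, sin 50.1°) = (0.641, 0.767) and n = (−sin 50.1°, cos 50.1°) = (-0.767, 0.641). W is at the origin and H lies 65.3 along u from W, so H = 65.3·u = (41.9, 50.1). Tangency of A1 to both parallel lines with radius 19.0 puts T and C at W ± 19.0·n: T = (-14.6, 12.2), C = (14.6, -12.2). Equal radii place B and K the same way about H: B = H + 19.0·n = (27.3, 62.3), K = H − 19.0·n = (56.5, 37.9). Then |WB| = |B − W| = 68.0.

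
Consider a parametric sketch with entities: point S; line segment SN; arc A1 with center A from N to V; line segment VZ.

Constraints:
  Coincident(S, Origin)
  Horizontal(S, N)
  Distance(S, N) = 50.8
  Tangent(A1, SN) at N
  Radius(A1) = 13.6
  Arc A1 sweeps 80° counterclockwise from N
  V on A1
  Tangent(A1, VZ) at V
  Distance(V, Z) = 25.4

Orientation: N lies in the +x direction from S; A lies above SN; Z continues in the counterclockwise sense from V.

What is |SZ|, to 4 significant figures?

77.59

S is at the origin; S and N share the same y with |SN| = 50.8 and N on the +x side, so N = (50.80, 0.000). A1 meets SN tangentially, so AN is at right angles to SN, so A = N + (0, 13.6) = (50.80, 13.60). On A1, N sits at bearing -90° from A; an 80° counterclockwise sweep puts V at bearing -10°, so V = A + 13.6·(cos -10°, sin -10°) = (64.19, 11.24). Tangency of A1 to VZ means the radius AV is perpendicular to VZ, so VZ runs along (−sin -10°, cos -10°); with |VZ| = 25.4, Z = (68.60, 36.25). Then |SZ| = |Z − S| = 77.59.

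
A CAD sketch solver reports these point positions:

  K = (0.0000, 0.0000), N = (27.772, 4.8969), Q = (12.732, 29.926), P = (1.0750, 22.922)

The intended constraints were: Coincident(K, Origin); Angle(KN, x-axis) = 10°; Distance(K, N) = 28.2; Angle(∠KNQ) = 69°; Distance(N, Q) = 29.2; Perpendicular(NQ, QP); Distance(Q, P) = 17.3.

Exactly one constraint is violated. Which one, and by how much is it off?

Distance(Q, P) = 17.3 — off by 3.70.

K = (0.00, 0.00) ✓; KN at 10.00° ✓; |KN| = 28.20 ✓; ∠KNQ = 69.00° ✓; |NQ| = 29.20 ✓; ∠(NQ, QP) = 90.00° ✓; |QP| = 13.60 ✗.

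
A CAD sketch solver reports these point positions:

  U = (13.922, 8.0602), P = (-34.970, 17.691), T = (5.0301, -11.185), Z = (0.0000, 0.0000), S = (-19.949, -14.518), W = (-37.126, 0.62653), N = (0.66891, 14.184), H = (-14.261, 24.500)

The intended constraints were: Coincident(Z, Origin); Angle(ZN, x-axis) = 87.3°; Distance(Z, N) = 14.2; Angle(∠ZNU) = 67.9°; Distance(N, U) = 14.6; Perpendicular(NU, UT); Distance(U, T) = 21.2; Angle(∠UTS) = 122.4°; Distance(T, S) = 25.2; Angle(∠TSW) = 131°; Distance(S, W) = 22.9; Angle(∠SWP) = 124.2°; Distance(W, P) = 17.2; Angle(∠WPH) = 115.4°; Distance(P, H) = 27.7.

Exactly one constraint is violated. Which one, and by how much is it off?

Distance(P, H) = 27.7 — off by 5.90.

Z = (0.00, 0.00) ✓; ZN at 87.30° ✓; |ZN| = 14.20 ✓; ∠ZNU = 67.90° ✓; |NU| = 14.60 ✓; ∠(NU, UT) = 90.00° ✓; |UT| = 21.20 ✓; ∠UTS = 122.4° ✓; |TS| = 25.20 ✓; ∠TSW = 131.0° ✓; |SW| = 22.90 ✓; ∠SWP = 124.2° ✓; |WP| = 17.20 ✓; ∠WPH = 115.4° ✓; |PH| = 21.80 ✗.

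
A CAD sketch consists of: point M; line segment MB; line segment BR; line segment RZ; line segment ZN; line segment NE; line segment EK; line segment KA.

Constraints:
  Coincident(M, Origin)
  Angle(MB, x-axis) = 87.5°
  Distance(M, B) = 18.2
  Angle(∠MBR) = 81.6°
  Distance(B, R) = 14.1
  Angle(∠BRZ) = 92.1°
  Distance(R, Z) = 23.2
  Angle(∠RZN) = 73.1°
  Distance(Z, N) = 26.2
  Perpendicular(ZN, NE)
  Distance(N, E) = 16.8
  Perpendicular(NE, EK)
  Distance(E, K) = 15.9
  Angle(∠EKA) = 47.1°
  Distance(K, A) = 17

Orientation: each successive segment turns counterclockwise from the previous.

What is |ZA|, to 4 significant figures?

22.30

M is at the origin; MB runs at 87.5° with length 18.2, so B = (0.7939, 18.18). ∠MBR = 81.6° gives BR at -174.1° from the x-axis; with |BR| = 14.1, R = (-13.23, 16.73). ∠BRZ = 92.1° gives RZ at -86.20° from the x-axis; with |RZ| = 23.2, Z = (-11.69, -6.416). ∠RZN = 73.1° gives ZN at 20.70° from the x-axis; with |ZN| = 26.2, N = (12.81, 2.845). ZN is perpendicular to NE, so NE runs at 110.7°; with |NE| = 16.8, E = (6.876, 18.56). NE ⟂ EK, so EK runs at -159.3°; with |EK| = 15.9, K = (-7.997, 12.94). ∠EKA = 47.1° gives KA at -26.40° from the x-axis; with |KA| = 17.0, A = (7.230, 5.382). Then |ZA| = |A − Z| = 22.30.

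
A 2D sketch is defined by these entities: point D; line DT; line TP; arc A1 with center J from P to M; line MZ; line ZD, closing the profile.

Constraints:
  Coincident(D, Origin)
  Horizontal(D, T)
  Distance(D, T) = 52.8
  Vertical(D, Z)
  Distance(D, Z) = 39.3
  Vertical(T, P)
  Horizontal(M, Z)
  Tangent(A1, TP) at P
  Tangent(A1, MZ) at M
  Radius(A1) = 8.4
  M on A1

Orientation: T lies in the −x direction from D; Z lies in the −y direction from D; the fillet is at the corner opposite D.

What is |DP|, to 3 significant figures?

61.2

The virtual corner opposite D is at (-52.8, -39.3). The tangent condition forces JP to be normal to TP and tangency of A1 to MZ means the radius JM is perpendicular to MZ, with radius 8.4, so the center J sits 8.4 in from both sides at J = (-44.4, -30.9). That places the tangent points at P = (-52.8, -30.9) on TP and M = (-44.4, -39.3) on MZ. Then |DP| = |P − D| = 61.2.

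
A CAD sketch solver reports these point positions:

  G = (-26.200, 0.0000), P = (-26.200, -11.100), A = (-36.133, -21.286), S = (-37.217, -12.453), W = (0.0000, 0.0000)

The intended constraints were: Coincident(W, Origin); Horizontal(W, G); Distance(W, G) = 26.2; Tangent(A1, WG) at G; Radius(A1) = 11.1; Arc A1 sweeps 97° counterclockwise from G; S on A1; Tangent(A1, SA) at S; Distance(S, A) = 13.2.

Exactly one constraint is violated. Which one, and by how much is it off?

Distance(S, A) = 13.2 — off by 4.30.

W = (0.00, 0.00) ✓; W.y = 0.00, G.y = 0.00 ✓; |WG| = 26.20 ✓; ∠(PG, GW) = 90.00° ✓; |PG| = 11.10 ✓; bearing(P→S) − bearing(P→G) = 97.00° ✓; |PS| = 11.10 ✓; ∠(PS, SA) = 90.01° ✓; |SA| = 8.899 ✗.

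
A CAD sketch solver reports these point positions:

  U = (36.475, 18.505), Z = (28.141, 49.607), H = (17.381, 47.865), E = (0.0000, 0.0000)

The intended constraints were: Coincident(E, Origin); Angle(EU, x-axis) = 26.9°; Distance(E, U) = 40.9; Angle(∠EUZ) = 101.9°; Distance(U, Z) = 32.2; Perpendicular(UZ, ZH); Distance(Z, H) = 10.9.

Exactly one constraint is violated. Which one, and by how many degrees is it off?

Perpendicular(UZ, ZH) — off by 5.80°.

E = (0.00, 0.00) ✓; EU at 26.90° ✓; |EU| = 40.90 ✓; ∠EUZ = 101.9° ✓; |UZ| = 32.20 ✓; ∠(UZ, ZH) = 84.20° ✗; |ZH| = 10.90 ✓.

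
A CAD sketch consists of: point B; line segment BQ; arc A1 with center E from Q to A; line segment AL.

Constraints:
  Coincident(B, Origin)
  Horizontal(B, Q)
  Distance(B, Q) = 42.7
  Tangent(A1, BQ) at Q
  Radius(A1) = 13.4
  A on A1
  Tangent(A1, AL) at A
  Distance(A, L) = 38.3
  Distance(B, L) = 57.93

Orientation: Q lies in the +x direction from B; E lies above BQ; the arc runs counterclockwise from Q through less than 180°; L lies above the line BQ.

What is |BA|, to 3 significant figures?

57.3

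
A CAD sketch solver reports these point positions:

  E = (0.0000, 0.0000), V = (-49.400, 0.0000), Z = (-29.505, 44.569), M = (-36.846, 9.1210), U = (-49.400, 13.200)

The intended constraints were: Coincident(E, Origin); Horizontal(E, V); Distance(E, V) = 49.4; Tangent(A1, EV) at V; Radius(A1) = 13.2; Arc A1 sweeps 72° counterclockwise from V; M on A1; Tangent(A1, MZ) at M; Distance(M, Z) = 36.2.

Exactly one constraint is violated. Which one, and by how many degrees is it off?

Tangent(A1, MZ) at M — off by 6.30°.

E = (0.00, 0.00) ✓; E.y = 0.00, V.y = 0.00 ✓; |EV| = 49.40 ✓; ∠(UV, VE) = 90.00° ✓; |UV| = 13.20 ✓; bearing(U→M) − bearing(U→V) = 72.00° ✓; |UM| = 13.20 ✓; ∠(UM, MZ) = 83.70° ✗; |MZ| = 36.20 ✓.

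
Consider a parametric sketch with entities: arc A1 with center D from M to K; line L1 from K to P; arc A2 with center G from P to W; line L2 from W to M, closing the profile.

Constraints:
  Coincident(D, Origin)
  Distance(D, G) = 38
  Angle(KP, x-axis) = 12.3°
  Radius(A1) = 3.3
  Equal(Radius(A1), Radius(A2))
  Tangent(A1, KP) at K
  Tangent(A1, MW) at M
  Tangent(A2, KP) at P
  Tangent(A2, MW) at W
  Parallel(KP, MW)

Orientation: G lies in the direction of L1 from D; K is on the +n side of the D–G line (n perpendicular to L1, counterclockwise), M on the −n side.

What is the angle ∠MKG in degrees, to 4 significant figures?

85.04°

D is at the origin and G lies 38.0 along u from D, so G = 38.0·u = (37.13, 8.095). Tangency of A1 to both parallel lines with radius 3.3 puts K and M at D ± 3.3·n: K = (-0.7030, 3.224), M = (0.7030, -3.224). Then cos ∠MKG = KM·KG / (|KM||KG|), giving 85.04°.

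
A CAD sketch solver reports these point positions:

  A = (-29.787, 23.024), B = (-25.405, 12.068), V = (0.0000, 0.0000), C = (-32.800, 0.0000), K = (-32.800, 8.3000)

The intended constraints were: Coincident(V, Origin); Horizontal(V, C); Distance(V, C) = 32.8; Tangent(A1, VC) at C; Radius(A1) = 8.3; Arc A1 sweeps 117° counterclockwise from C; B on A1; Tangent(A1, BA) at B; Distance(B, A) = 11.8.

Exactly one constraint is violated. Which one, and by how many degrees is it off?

Tangent(A1, BA) at B — off by 5.20°.

V = (0.00, 0.00) ✓; V.y = 0.00, C.y = 0.00 ✓; |VC| = 32.80 ✓; ∠(KC, CV) = 90.00° ✓; |KC| = 8.300 ✓; bearing(K→B) − bearing(K→C) = 117.0° ✓; |KB| = 8.300 ✓; ∠(KB, BA) = 95.20° ✗; |BA| = 11.80 ✓.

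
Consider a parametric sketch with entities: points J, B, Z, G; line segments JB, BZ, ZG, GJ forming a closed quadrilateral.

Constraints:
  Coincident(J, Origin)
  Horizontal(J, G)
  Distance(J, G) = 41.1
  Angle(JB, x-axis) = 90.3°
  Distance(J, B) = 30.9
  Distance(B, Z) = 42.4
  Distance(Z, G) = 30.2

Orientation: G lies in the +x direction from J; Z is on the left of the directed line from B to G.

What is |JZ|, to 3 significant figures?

51.9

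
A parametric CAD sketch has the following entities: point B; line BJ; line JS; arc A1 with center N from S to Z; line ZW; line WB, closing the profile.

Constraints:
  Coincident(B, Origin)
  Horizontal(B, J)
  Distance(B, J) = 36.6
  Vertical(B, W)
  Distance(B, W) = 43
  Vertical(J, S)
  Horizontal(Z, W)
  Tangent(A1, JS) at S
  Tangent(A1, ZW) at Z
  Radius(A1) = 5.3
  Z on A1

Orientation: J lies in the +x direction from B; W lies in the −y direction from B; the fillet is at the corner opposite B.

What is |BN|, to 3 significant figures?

49.0

B is at the origin; BJ is horizontal with |BJ| = 36.6 and J on the +x side, so J = (36.6, 0.00). B and W share the same x with |BW| = 43.0 and W on the −y side, so W = (0.00, -43.0). The virtual corner opposite B is at (36.6, -43.0). The tangent condition forces NS to be normal to JS and since A1 is tangent to ZW there, NZ ⟂ ZW, with radius 5.3, so the center N sits 5.3 in from both sides at N = (31.3, -37.7). Then |BN| = |N − B| = 49.0.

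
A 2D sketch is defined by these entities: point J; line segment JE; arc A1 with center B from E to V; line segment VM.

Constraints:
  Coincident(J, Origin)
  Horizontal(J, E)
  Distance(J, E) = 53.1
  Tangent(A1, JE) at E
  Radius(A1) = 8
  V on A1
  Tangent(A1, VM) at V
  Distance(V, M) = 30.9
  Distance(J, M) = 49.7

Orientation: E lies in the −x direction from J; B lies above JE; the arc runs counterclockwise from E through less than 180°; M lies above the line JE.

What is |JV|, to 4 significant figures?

45.85

Checks: |BV| = 8.000 ✓; ∠(BV, VM) = 90.00° ✓; |VM| = 30.90 ✓; |JM| = 49.70 ✓.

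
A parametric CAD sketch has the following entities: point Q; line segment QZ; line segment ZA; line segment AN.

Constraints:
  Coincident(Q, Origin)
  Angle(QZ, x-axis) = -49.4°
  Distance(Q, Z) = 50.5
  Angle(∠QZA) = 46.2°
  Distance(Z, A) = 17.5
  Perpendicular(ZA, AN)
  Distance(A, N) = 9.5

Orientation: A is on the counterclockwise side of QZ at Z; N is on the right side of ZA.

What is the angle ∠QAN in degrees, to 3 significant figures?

154°

Q is at the origin; QZ runs at -49.4° with length 50.5, so Z = 50.5·(cos -49.4°, sin -49.4°) = (32.9, -38.3). ∠QZA = 46.2°, so ZA runs at -49.4° + (180° − 46.2°) = 84.4° from the x-axis; with |ZA| = 17.5, A = Z + 17.5·(cos 84.4°, sin 84.4°) = (34.6, -20.9). ZA is perpendicular to AN; with |AN| = 9.5 on the right of ZA, N = A + 9.5·(0.995, -0.0976) = (44.0, -21.9). Then cos ∠QAN = AQ·AN / (|AQ||AN|), giving 154°.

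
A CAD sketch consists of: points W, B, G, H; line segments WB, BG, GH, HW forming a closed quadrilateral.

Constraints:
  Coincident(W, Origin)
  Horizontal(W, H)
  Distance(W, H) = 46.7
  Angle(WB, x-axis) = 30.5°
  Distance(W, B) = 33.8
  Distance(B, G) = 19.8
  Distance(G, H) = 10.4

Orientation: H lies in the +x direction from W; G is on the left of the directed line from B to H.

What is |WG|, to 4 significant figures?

48.83

Checks: |BG| = 19.80 ✓; |GH| = 10.40 ✓.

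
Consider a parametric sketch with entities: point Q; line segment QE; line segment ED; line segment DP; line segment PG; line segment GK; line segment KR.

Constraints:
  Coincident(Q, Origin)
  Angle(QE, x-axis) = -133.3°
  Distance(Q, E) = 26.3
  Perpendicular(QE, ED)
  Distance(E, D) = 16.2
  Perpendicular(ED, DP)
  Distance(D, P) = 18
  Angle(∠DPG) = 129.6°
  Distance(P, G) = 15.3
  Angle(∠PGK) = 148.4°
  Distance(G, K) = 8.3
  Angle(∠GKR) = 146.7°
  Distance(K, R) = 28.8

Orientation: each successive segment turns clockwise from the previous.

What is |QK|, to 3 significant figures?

4.62

∠DPG = 129.6° gives PG at -3.70° from the x-axis; with |PG| = 15.3, G = (-2.21, 4.08). ∠PGK = 148.4° gives GK at -35.3° from the x-axis; with |GK| = 8.3, K = (4.56, -0.714). Then |QK| = |K − Q| = 4.62.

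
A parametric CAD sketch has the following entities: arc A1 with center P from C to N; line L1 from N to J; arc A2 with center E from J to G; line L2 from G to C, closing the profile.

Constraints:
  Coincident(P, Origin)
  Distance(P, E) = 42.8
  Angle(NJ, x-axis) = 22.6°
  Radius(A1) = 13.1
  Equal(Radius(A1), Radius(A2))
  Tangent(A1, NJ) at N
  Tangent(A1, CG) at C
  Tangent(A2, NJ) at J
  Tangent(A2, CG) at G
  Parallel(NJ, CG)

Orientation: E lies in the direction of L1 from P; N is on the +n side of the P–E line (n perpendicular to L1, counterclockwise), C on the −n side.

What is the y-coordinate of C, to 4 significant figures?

-12.09

The slot axis is L1's direction at 22.6°, so u = (cos 22.6°, sin 22.6°) = (0.9232, 0.3843) and n = (−sin 22.6°, cos 22.6°) = (-0.3843, 0.9232). P is at the origin and E lies 42.8 along u from P, so E = 42.8·u = (39.51, 16.45). Tangency of A1 to both parallel lines with radius 13.1 puts N and C at P ± 13.1·n: N = (-5.034, 12.09), C = (5.034, -12.09). So C.y = -12.09.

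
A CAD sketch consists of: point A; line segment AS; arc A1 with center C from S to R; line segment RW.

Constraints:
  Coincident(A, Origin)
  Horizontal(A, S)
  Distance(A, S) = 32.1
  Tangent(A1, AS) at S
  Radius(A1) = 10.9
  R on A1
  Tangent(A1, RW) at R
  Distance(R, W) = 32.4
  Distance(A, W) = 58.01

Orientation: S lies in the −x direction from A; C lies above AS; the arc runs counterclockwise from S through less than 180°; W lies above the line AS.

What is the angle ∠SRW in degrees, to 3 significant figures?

122°

Checks: |CS| = 10.90 ✓; |CR| = 10.90 ✓; ∠(CR, RW) = 90.00° ✓; |RW| = 32.40 ✓; |AW| = 58.01 ✓.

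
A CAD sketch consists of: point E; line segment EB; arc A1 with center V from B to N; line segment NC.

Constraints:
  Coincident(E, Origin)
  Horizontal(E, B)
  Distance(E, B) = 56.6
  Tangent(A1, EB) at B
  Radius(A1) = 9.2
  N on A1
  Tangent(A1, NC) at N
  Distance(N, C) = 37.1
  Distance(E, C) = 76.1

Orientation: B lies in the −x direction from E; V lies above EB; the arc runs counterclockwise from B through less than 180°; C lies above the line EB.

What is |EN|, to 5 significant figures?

49.381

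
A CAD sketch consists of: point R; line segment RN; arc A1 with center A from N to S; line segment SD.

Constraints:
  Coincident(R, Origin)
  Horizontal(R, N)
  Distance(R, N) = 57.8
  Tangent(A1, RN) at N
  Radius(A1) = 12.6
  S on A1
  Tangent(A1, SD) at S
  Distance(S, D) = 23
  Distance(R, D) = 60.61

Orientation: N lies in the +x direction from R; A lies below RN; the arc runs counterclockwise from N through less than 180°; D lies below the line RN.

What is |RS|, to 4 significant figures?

47.44

Checks: |RN| = 57.80 ✓; |AS| = 12.60 ✓; ∠(AS, SD) = 90.00° ✓; |SD| = 23.00 ✓; |RD| = 60.61 ✓.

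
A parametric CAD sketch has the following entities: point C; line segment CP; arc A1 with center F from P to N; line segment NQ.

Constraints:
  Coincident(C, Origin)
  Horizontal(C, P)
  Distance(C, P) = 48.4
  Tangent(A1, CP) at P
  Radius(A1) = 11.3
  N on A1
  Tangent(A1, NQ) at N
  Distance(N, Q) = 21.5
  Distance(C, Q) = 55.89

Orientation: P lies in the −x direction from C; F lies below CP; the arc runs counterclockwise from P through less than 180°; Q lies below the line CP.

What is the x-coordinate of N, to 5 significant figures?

-57.137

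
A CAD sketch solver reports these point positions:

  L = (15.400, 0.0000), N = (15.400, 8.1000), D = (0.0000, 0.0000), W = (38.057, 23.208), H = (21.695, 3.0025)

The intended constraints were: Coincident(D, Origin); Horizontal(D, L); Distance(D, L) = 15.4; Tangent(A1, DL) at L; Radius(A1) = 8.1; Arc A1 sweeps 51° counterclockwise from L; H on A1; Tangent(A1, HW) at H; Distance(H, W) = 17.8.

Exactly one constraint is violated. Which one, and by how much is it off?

Distance(H, W) = 17.8 — off by 8.20.

D = (0.00, 0.00) ✓; D.y = 0.00, L.y = 0.00 ✓; |DL| = 15.40 ✓; ∠(NL, LD) = 90.00° ✓; |NL| = 8.100 ✓; bearing(N→H) − bearing(N→L) = 51.00° ✓; |NH| = 8.100 ✓; ∠(NH, HW) = 90.00° ✓; |HW| = 26.00 ✗.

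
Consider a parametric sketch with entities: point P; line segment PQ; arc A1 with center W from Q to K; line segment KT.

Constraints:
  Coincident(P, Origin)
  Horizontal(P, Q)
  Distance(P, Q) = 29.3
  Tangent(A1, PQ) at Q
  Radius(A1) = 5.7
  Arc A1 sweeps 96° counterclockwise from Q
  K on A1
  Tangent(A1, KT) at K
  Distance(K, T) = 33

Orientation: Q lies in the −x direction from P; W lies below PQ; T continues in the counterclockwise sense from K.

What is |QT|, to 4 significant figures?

39.18

P is at the origin; P and Q share the same y with |PQ| = 29.3 and Q on the −x side, so Q = (-29.30, 0.000). A1 meets PQ tangentially, so WQ is at right angles to PQ, so W = Q + (0, -5.7) = (-29.30, -5.700). On A1, Q sits at bearing 90° from W; a 96° counterclockwise sweep puts K at bearing 186°, so K = W + 5.7·(cos 186°, sin 186°) = (-34.97, -6.296). The tangent condition forces WK to be normal to KT, so KT runs along (−sin 186°, cos 186°); with |KT| = 33.0, T = (-31.52, -39.12). Then |QT| = |T − Q| = 39.18.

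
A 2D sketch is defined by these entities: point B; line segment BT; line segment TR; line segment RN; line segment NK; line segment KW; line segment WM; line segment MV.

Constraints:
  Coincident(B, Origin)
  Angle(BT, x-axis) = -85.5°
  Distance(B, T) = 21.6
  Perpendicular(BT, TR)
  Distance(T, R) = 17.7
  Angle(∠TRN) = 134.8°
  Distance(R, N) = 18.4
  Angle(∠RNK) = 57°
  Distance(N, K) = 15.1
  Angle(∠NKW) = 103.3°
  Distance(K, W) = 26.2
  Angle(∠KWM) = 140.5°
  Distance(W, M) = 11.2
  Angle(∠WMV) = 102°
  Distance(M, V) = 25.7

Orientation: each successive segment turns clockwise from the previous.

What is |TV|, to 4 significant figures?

37.49

B is at the origin; BT runs at -85.5° with length 21.6, so T = (1.695, -21.53). The perpendicularity gives TR at right angles to BT, so TR runs at -175.5°; with |TR| = 17.7, R = (-15.95, -22.92). ∠TRN = 134.8° gives RN at 139.3° from the x-axis; with |RN| = 18.4, N = (-29.90, -10.92). ∠RNK = 57.0° gives NK at 16.30° from the x-axis; with |NK| = 15.1, K = (-15.41, -6.685). ∠NKW = 103.3° gives KW at -60.40° from the x-axis; with |KW| = 26.2, W = (-2.466, -29.47). ∠KWM = 140.5° gives WM at -99.90° from the x-axis; with |WM| = 11.2, M = (-4.392, -40.50). ∠WMV = 102.0° gives MV at -177.9° from the x-axis; with |MV| = 25.7, V = (-30.07, -41.44). Then |TV| = |V − T| = 37.49.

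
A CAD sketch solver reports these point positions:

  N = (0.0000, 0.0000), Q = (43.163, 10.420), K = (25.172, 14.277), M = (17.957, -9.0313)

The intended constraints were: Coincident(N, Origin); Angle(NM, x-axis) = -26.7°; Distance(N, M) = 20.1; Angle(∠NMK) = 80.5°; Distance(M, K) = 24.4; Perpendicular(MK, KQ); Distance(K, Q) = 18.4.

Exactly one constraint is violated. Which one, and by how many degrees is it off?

Perpendicular(MK, KQ) — off by 5.10°.

N = (0.00, 0.00) ✓; NM at -26.70° ✓; |NM| = 20.10 ✓; ∠NMK = 80.50° ✓; |MK| = 24.40 ✓; ∠(MK, KQ) = 84.90° ✗; |KQ| = 18.40 ✓.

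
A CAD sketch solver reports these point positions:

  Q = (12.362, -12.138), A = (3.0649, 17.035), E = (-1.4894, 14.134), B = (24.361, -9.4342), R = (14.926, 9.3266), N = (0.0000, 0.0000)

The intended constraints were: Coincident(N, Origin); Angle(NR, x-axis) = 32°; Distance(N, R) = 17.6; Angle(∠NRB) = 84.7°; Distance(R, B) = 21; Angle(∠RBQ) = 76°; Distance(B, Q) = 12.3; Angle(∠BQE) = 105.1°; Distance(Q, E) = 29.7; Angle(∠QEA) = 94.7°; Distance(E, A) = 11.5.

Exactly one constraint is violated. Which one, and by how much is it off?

Distance(E, A) = 11.5 — off by 6.10.

N = (0.00, 0.00) ✓; NR at 32.00° ✓; |NR| = 17.60 ✓; ∠NRB = 84.70° ✓; |RB| = 21.00 ✓; ∠RBQ = 76.00° ✓; |BQ| = 12.30 ✓; ∠BQE = 105.1° ✓; |QE| = 29.70 ✓; ∠QEA = 94.70° ✓; |EA| = 5.400 ✗.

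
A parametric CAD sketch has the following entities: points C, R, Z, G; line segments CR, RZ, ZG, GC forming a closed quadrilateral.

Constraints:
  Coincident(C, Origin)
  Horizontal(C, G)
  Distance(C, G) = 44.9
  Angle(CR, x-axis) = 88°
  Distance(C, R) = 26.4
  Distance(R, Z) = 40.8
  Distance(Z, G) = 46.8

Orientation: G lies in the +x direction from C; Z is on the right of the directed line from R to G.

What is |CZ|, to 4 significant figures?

14.42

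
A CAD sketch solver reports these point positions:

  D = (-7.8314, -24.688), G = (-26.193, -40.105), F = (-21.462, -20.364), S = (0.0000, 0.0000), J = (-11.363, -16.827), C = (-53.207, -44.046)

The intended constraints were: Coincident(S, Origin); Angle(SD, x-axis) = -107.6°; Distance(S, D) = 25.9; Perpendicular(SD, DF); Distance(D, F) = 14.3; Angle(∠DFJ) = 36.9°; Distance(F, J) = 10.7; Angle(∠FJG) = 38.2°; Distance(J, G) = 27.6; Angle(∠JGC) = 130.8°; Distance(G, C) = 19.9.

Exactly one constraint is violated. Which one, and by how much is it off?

Distance(G, C) = 19.9 — off by 7.40.

S = (0.00, 0.00) ✓; SD at -107.6° ✓; |SD| = 25.90 ✓; ∠(SD, DF) = 90.00° ✓; |DF| = 14.30 ✓; ∠DFJ = 36.90° ✓; |FJ| = 10.70 ✓; ∠FJG = 38.20° ✓; |JG| = 27.60 ✓; ∠JGC = 130.8° ✓; |GC| = 27.30 ✗.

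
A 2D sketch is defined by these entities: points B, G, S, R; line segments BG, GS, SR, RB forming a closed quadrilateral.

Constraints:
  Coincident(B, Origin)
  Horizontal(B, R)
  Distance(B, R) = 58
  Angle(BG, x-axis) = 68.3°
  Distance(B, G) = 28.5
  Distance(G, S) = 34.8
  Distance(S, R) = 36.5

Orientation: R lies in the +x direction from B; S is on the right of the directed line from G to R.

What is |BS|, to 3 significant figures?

23.0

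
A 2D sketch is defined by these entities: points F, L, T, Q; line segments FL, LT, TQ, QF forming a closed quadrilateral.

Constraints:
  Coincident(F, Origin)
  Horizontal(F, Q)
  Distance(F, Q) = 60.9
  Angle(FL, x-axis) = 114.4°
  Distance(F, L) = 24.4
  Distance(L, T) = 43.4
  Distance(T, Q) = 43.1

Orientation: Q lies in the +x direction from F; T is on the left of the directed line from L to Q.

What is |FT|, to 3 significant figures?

45.5

F is at the origin; FQ is horizontal with |FQ| = 60.9 and Q in +x, so Q = (60.9, 0). FL runs at 114.4° with |FL| = 24.4, so L = (-10.1, 22.2). T is determined by |LT| = 43.4 and |TQ| = 43.1 together: it lies at the intersection of circle(L, 43.4) and circle(Q, 43.1). With |LQ| = 74.4, the foot of the radical line on LQ is 37.4 from L and the perpendicular offset is √(43.4² − 37.4²) = 22.1. Taking the left-of-LQ solution: T = (32.2, 32.1).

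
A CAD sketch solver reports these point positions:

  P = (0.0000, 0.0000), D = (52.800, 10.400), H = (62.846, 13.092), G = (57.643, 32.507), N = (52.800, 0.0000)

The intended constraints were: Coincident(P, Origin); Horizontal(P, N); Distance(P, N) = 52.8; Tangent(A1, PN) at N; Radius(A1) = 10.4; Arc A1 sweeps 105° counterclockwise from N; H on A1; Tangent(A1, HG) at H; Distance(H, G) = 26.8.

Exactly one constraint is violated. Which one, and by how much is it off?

Distance(H, G) = 26.8 — off by 6.70.

P = (0.00, 0.00) ✓; P.y = 0.00, N.y = 0.00 ✓; |PN| = 52.80 ✓; ∠(DN, NP) = 90.00° ✓; |DN| = 10.40 ✓; bearing(D→H) − bearing(D→N) = 105.0° ✓; |DH| = 10.40 ✓; ∠(DH, HG) = 90.00° ✓; |HG| = 20.10 ✗.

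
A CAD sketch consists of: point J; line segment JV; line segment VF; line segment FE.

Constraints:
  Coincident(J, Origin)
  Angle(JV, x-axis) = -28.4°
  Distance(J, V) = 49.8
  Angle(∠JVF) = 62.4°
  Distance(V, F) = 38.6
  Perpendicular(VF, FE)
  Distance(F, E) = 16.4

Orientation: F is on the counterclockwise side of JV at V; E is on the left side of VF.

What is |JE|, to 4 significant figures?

31.78

J is at the origin; JV runs at -28.4° with length 49.8, so V = 49.8·(cos -28.4°, sin -28.4°) = (43.81, -23.69). ∠JVF = 62.4°, so VF runs at -28.4° + (180° − 62.4°) = 89.20° from the x-axis; with |VF| = 38.6, F = V + 38.6·(cos 89.20°, sin 89.20°) = (44.35, 14.91). The perpendicularity gives FE at right angles to VF; with |FE| = 16.4 on the left of VF, E = F + 16.4·(-0.9999, 0.01396) = (27.95, 15.14). Then |JE| = |E − J| = 31.78.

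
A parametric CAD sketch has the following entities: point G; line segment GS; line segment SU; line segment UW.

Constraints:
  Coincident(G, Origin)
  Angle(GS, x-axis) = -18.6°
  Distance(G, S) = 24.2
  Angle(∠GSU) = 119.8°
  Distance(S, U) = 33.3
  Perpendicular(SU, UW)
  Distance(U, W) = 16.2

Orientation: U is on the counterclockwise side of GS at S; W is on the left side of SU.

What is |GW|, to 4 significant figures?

45.58

∠GSU = 119.8°, so SU runs at -18.6° + (180° − 119.8°) = 41.60° from the x-axis; with |SU| = 33.3, U = S + 33.3·(cos 41.60°, sin 41.60°) = (47.84, 14.39). SU ⟂ UW; with |UW| = 16.2 on the left of SU, W = U + 16.2·(-0.6639, 0.7478) = (37.08, 26.50). Then |GW| = |W − G| = 45.58.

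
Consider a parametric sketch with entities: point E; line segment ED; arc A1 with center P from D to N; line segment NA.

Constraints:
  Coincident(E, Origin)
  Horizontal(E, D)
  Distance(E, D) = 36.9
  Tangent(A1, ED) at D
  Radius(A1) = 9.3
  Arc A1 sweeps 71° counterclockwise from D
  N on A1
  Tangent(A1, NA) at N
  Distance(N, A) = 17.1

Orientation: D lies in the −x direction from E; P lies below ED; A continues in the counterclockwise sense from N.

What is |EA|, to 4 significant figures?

55.96

E is at the origin; E and D share the same y with |ED| = 36.9 and D on the −x side, so D = (-36.90, 0.000). The tangent condition forces PD to be normal to ED, so P = D + (0, -9.3) = (-36.90, -9.300). On A1, D sits at bearing 90° from P; a 71° counterclockwise sweep puts N at bearing 161°, so N = P + 9.3·(cos 161°, sin 161°) = (-45.69, -6.272). The tangent condition forces PN to be normal to NA, so NA runs along (−sin 161°, cos 161°); with |NA| = 17.1, A = (-51.26, -22.44). Then |EA| = |A − E| = 55.96.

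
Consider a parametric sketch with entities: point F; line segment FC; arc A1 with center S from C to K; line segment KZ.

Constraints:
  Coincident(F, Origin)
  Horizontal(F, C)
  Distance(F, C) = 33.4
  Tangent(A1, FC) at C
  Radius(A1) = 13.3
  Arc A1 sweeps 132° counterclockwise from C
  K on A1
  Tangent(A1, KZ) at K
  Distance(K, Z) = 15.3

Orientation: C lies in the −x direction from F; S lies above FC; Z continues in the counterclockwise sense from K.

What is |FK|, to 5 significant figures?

32.339

Tangency of A1 to FC means the radius SC is perpendicular to FC, so S = C + (0, 13.3) = (-33.400, 13.300). On A1, C sits at bearing -90° from S; a 132° counterclockwise sweep puts K at bearing 42°, so K = S + 13.3·(cos 42°, sin 42°) = (-23.516, 22.199). Then |FK| = |K − F| = 32.339.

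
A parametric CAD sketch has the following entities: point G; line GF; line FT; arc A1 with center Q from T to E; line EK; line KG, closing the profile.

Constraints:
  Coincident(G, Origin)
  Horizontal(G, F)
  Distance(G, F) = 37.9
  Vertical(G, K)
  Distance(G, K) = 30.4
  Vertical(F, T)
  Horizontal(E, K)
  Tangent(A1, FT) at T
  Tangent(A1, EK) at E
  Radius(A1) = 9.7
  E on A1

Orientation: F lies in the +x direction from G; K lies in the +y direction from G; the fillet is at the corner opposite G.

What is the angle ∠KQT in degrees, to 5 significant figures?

161.02°

G is at the origin; GF is horizontal with |GF| = 37.9 and F on the +x side, so F = (37.900, 0.0000). GK is vertical with |GK| = 30.4 and K on the +y side, so K = (0.0000, 30.400). The virtual corner opposite G is at (37.900, 30.400). A1 meets FT tangentially, so QT is at right angles to FT and since A1 is tangent to EK there, QE ⟂ EK, with radius 9.7, so the center Q sits 9.7 in from both sides at Q = (28.200, 20.700). That places the tangent points at T = (37.900, 20.700) on FT and E = (28.200, 30.400) on EK. Then cos ∠KQT = QK·QT / (|QK||QT|), giving 161.02°.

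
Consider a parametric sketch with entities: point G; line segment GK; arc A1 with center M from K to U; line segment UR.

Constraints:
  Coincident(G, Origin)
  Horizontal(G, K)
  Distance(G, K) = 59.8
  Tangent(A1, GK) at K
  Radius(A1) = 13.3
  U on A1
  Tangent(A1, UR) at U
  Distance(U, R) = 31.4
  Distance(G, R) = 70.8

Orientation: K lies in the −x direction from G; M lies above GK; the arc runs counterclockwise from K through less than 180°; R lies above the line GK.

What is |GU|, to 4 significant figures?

49.44

G is at the origin; G and K share the same y with |GK| = 59.8 and K on the −x side, so K = (-59.80, 0.000). A1 meets GK tangentially, so MK is at right angles to GK, so M = K + (0, 13.3) = (-59.80, 13.30). Since MU ⟂ UR (tangency), |MR| = √(13.3² + 31.4²) = 34.10 regardless of where U sits on A1. So R lies on both circle(G, 70.8) and circle(M, 34.10); the above-GK intersection is R = (-53.17, 46.75). U is the foot of the tangent from R: U = (-46.78, 16.01).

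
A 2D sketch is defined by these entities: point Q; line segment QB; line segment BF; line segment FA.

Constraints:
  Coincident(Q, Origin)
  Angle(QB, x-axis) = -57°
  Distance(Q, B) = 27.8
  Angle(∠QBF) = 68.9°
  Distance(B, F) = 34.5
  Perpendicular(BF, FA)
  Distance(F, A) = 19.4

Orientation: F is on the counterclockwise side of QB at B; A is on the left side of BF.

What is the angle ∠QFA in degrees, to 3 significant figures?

43.4°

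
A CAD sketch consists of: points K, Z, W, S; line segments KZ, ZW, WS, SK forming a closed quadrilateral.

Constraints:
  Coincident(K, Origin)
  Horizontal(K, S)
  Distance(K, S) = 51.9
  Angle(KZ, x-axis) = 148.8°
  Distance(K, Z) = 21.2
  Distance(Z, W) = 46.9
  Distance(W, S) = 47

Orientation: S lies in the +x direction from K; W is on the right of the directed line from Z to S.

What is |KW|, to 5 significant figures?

27.676

K is at the origin; K and S share the same y with |KS| = 51.9 and S in +x, so S = (51.9, 0). KZ runs at 148.8° with |KZ| = 21.2, so Z = (-18.134, 10.982). W is determined by |ZW| = 46.9 and |WS| = 47.0 together: it lies at the intersection of circle(Z, 46.9) and circle(S, 47.0). With |ZS| = 70.890, the foot of the radical line on ZS is 35.379 from Z and the perpendicular offset is √(46.9² − 35.379²) = 30.789. Taking the right-of-ZS solution: W = (12.048, -24.916).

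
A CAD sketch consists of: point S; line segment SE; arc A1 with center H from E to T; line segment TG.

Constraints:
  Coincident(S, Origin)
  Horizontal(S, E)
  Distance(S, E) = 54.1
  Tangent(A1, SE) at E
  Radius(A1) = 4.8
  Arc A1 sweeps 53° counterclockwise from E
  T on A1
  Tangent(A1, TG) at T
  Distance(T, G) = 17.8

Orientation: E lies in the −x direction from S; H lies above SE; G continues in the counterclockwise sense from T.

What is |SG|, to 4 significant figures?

42.72

S is at the origin; S and E share the same y with |SE| = 54.1 and E on the −x side, so E = (-54.10, 0.000). A1 meets SE tangentially, so HE is at right angles to SE, so H = E + (0, 4.8) = (-54.10, 4.800). On A1, E sits at bearing -90° from H; a 53° counterclockwise sweep puts T at bearing -37°, so T = H + 4.8·(cos -37°, sin -37°) = (-50.27, 1.911). Tangency of A1 to TG means the radius HT is perpendicular to TG, so TG runs along (−sin -37°, cos -37°); with |TG| = 17.8, G = (-39.55, 16.13). Then |SG| = |G − S| = 42.72.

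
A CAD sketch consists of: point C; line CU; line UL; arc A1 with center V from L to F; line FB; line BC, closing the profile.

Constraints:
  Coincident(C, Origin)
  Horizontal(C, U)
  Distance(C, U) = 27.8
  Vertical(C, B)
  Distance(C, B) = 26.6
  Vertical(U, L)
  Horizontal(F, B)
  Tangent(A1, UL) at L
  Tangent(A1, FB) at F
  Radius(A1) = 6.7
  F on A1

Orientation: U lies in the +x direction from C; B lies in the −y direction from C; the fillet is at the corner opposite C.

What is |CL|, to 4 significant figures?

34.19

C is at the origin; C and U share the same y with |CU| = 27.8 and U on the +x side, so U = (27.80, 0.000). C and B share the same x with |CB| = 26.6 and B on the −y side, so B = (0.000, -26.60). The virtual corner opposite C is at (27.80, -26.60). Since A1 is tangent to UL there, VL ⟂ UL and A1 meets FB tangentially, so VF is at right angles to FB, with radius 6.7, so the center V sits 6.7 in from both sides at V = (21.10, -19.90). That places the tangent points at L = (27.80, -19.90) on UL and F = (21.10, -26.60) on FB. Then |CL| = |L − C| = 34.19.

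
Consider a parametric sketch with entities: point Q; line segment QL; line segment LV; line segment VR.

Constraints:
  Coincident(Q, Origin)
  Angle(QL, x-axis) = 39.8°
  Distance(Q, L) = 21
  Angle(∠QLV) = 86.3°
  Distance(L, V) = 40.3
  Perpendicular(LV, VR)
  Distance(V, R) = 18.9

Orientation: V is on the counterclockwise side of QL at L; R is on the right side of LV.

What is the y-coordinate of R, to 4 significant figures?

55.68

Q is at the origin; QL runs at 39.8° with length 21.0, so L = 21.0·(cos 39.8°, sin 39.8°) = (16.13, 13.44). ∠QLV = 86.3°, so LV runs at 39.8° + (180° − 86.3°) = 133.5° from the x-axis; with |LV| = 40.3, V = L + 40.3·(cos 133.5°, sin 133.5°) = (-11.61, 42.67). LV ⟂ VR; with |VR| = 18.9 on the right of LV, R = V + 18.9·(0.7254, 0.6884) = (2.103, 55.68). So R.y = 55.68.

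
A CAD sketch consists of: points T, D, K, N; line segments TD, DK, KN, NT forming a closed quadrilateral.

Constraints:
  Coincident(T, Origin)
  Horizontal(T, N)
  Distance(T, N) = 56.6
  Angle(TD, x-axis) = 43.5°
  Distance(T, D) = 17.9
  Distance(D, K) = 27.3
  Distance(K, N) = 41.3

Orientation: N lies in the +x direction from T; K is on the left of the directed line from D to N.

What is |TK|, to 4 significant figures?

45.17

Checks: |DK| = 27.30 ✓; |KN| = 41.30 ✓.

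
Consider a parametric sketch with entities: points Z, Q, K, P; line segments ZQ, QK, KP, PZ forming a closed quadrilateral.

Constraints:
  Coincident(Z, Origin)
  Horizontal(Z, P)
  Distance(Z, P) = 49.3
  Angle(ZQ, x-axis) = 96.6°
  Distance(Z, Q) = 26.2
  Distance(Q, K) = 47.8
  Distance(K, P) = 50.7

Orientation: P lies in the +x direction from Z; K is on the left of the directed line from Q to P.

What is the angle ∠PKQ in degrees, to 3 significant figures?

72.7°

Z is at the origin; ZP is horizontal with |ZP| = 49.3 and P in +x, so P = (49.3, 0). ZQ runs at 96.6° with |ZQ| = 26.2, so Q = (-3.01, 26.0). K is determined by |QK| = 47.8 and |KP| = 50.7 together: it lies at the intersection of circle(Q, 47.8) and circle(P, 50.7). With |QP| = 58.4, the foot of the radical line on QP is 26.8 from Q and the perpendicular offset is √(47.8² − 26.8²) = 39.6. Taking the left-of-QP solution: K = (38.6, 49.6).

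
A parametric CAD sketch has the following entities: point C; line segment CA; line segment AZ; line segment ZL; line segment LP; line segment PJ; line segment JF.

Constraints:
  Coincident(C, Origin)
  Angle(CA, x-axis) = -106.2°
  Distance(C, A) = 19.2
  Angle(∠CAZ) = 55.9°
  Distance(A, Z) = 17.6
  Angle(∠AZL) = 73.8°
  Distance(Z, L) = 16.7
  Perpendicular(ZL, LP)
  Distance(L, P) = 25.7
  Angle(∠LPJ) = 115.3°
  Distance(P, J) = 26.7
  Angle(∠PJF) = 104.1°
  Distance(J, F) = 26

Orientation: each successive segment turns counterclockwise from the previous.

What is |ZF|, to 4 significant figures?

29.37

∠LPJ = 115.3° gives PJ at -81.20° from the x-axis; with |PJ| = 26.7, J = (-15.17, -39.99). ∠PJF = 104.1° gives JF at -5.300° from the x-axis; with |JF| = 26.0, F = (10.72, -42.40). Then |ZF| = |F − Z| = 29.37.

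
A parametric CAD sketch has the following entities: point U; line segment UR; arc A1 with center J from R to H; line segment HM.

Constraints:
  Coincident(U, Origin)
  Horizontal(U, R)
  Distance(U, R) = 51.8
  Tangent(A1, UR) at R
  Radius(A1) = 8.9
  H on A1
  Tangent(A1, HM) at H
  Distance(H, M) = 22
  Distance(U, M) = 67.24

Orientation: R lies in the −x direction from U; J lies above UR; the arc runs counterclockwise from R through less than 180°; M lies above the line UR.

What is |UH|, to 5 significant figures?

47.420

U is at the origin; U and R share the same y with |UR| = 51.8 and R on the −x side, so R = (-51.800, 0.0000). Tangency of A1 to UR means the radius JR is perpendicular to UR, so J = R + (0, 8.9) = (-51.800, 8.9000). Since JH ⟂ HM (tangency), |JM| = √(8.9² + 22.0²) = 23.732 regardless of where H sits on A1. So M lies on both circle(U, 67.24) and circle(J, 23.732); the above-UR intersection is M = (-59.482, 31.354). H is the foot of the tangent from M: H = (-45.074, 14.729).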